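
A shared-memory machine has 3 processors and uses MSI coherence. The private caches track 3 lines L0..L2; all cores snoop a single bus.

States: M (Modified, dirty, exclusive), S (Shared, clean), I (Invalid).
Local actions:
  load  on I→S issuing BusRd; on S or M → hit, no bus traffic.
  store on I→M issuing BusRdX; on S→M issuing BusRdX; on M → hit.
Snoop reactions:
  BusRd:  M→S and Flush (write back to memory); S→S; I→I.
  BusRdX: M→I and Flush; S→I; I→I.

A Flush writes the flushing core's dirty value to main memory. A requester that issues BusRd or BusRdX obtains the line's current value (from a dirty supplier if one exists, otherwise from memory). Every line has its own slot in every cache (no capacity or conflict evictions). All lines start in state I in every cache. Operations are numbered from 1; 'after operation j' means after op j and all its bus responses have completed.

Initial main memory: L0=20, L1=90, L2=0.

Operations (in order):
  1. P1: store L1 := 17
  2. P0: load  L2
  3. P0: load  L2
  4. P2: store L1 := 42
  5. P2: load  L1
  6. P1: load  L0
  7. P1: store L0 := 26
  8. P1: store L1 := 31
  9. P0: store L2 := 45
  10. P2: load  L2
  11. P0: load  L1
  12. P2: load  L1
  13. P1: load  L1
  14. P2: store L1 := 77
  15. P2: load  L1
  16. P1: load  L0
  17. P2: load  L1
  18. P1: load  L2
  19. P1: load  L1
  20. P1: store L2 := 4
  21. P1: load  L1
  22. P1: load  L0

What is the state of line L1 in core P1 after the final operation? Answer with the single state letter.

state = S

[1] P1: store L1 := 17 | P0:I, P1:M(17), P2:I | bus: BusRdX
[2] P0: load  L2 | P0:S(0), P1:I, P2:I | bus: BusRd
[3] P0: load  L2 | P0:S(0), P1:I, P2:I | bus: none
[4] P2: store L1 := 42 | P0:I, P1:I, P2:M(42) | bus: BusRdX,Flush
[5] P2: load  L1 | P0:I, P1:I, P2:M(42) | bus: none
[6] P1: load  L0 | P0:I, P1:S(20), P2:I | bus: BusRd
[7] P1: store L0 := 26 | P0:I, P1:M(26), P2:I | bus: BusRdX
[8] P1: store L1 := 31 | P0:I, P1:M(31), P2:I | bus: BusRdX,Flush
[9] P0: store L2 := 45 | P0:M(45), P1:I, P2:I | bus: BusRdX
[10] P2: load  L2 | P0:S(45), P1:I, P2:S(45) | bus: BusRd,Flush
[11] P0: load  L1 | P0:S(31), P1:S(31), P2:I | bus: BusRd,Flush
[12] P2: load  L1 | P0:S(31), P1:S(31), P2:S(31) | bus: BusRd
[13] P1: load  L1 | P0:S(31), P1:S(31), P2:S(31) | bus: none
[14] P2: store L1 := 77 | P0:I, P1:I, P2:M(77) | bus: BusRdX
[15] P2: load  L1 | P0:I, P1:I, P2:M(77) | bus: none
[16] P1: load  L0 | P0:I, P1:M(26), P2:I | bus: none
[17] P2: load  L1 | P0:I, P1:I, P2:M(77) | bus: none
[18] P1: load  L2 | P0:S(45), P1:S(45), P2:S(45) | bus: BusRd
[19] P1: load  L1 | P0:I, P1:S(77), P2:S(77) | bus: BusRd,Flush
[20] P1: store L2 := 4 | P0:I, P1:M(4), P2:I | bus: BusRdX
[21] P1: load  L1 | P0:I, P1:S(77), P2:S(77) | bus: none
[22] P1: load  L0 | P0:I, P1:M(26), P2:I | bus: none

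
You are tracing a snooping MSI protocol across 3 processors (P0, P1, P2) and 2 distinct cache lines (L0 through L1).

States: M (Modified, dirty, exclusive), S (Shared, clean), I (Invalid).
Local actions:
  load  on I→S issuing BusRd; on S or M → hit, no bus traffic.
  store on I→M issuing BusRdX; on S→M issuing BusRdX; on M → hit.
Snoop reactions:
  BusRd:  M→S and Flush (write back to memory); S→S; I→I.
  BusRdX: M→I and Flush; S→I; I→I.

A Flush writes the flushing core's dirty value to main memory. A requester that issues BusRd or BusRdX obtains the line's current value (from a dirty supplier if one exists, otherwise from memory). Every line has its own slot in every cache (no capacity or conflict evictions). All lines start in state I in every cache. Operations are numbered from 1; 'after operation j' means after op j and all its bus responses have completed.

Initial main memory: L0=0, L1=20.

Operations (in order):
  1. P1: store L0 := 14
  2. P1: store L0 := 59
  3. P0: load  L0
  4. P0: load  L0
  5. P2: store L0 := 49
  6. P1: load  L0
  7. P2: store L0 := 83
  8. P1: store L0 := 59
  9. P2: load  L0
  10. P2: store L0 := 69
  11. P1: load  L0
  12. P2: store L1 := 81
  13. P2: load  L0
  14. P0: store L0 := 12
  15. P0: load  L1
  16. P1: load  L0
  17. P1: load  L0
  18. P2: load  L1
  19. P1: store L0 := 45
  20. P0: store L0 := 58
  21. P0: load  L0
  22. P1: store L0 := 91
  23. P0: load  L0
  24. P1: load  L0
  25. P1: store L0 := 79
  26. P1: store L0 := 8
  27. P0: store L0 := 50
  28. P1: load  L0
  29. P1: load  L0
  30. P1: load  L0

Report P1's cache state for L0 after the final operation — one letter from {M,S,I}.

[1] P1: store L0 := 14 | P0:I, P1:M(14), P2:I | bus: BusRdX
[2] P1: store L0 := 59 | P0:I, P1:M(59), P2:I | bus: none
[3] P0: load  L0 | P0:S(59), P1:S(59), P2:I | bus: BusRd,Flush
[4] P0: load  L0 | P0:S(59), P1:S(59), P2:I | bus: none
[5] P2: store L0 := 49 | P0:I, P1:I, P2:M(49) | bus: BusRdX
[6] P1: load  L0 | P0:I, P1:S(49), P2:S(49) | bus: BusRd,Flush
[7] P2: store L0 := 83 | P0:I, P1:I, P2:M(83) | bus: BusRdX
[8] P1: store L0 := 59 | P0:I, P1:M(59), P2:I | bus: BusRdX,Flush
[9] P2: load  L0 | P0:I, P1:S(59), P2:S(59) | bus: BusRd,Flush
[10] P2: store L0 := 69 | P0:I, P1:I, P2:M(69) | bus: BusRdX
[11] P1: load  L0 | P0:I, P1:S(69), P2:S(69) | bus: BusRd,Flush
[12] P2: store L1 := 81 | P0:I, P1:I, P2:M(81) | bus: BusRdX
[13] P2: load  L0 | P0:I, P1:S(69), P2:S(69) | bus: none
[14] P0: store L0 := 12 | P0:M(12), P1:I, P2:I | bus: BusRdX
[15] P0: load  L1 | P0:S(81), P1:I, P2:S(81) | bus: BusRd,Flush
[16] P1: load  L0 | P0:S(12), P1:S(12), P2:I | bus: BusRd,Flush
[17] P1: load  L0 | P0:S(12), P1:S(12), P2:I | bus: none
[18] P2: load  L1 | P0:S(81), P1:I, P2:S(81) | bus: none
[19] P1: store L0 := 45 | P0:I, P1:M(45), P2:I | bus: BusRdX
[20] P0: store L0 := 58 | P0:M(58), P1:I, P2:I | bus: BusRdX,Flush
[21] P0: load  L0 | P0:M(58), P1:I, P2:I | bus: none
[22] P1: store L0 := 91 | P0:I, P1:M(91), P2:I | bus: BusRdX,Flush
[23] P0: load  L0 | P0:S(91), P1:S(91), P2:I | bus: BusRd,Flush
[24] P1: load  L0 | P0:S(91), P1:S(91), P2:I | bus: none
[25] P1: store L0 := 79 | P0:I, P1:M(79), P2:I | bus: BusRdX
[26] P1: store L0 := 8 | P0:I, P1:M(8), P2:I | bus: none
[27] P0: store L0 := 50 | P0:M(50), P1:I, P2:I | bus: BusRdX,Flush
[28] P1: load  L0 | P0:S(50), P1:S(50), P2:I | bus: BusRd,Flush
[29] P1: load  L0 | P0:S(50), P1:S(50), P2:I | bus: none
[30] P1: load  L0 | P0:S(50), P1:S(50), P2:I | bus: none

state = S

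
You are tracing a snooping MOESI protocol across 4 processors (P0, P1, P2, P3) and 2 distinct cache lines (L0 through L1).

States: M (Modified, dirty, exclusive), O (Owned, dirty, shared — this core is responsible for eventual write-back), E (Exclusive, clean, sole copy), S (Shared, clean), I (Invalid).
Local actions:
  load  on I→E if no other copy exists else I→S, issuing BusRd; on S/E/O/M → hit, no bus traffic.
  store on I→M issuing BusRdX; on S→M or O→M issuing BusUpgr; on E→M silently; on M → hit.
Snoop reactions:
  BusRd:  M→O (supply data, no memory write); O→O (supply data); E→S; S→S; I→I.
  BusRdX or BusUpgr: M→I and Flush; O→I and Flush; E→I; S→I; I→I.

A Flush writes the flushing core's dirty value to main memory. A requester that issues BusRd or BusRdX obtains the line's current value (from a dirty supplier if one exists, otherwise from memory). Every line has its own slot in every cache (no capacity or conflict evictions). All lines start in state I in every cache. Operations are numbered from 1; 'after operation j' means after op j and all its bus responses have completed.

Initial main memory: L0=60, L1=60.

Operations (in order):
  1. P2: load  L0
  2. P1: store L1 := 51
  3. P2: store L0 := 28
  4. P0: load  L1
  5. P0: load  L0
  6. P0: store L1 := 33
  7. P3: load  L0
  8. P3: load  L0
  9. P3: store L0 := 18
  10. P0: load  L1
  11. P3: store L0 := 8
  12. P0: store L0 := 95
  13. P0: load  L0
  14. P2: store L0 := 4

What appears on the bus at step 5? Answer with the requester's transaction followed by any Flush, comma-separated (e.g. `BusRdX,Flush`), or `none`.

bus = BusRd

[1] P2: load  L0 | P0:I, P1:I, P2:E(60), P3:I | bus: BusRd
[2] P1: store L1 := 51 | P0:I, P1:M(51), P2:I, P3:I | bus: BusRdX
[3] P2: store L0 := 28 | P0:I, P1:I, P2:M(28), P3:I | bus: none
[4] P0: load  L1 | P0:S(51), P1:O(51), P2:I, P3:I | bus: BusRd
[5] P0: load  L0 | P0:S(28), P1:I, P2:O(28), P3:I | bus: BusRd
[6] P0: store L1 := 33 | P0:M(33), P1:I, P2:I, P3:I | bus: BusUpgr,Flush
[7] P3: load  L0 | P0:S(28), P1:I, P2:O(28), P3:S(28) | bus: BusRd
[8] P3: load  L0 | P0:S(28), P1:I, P2:O(28), P3:S(28) | bus: none
[9] P3: store L0 := 18 | P0:I, P1:I, P2:I, P3:M(18) | bus: BusUpgr,Flush
[10] P0: load  L1 | P0:M(33), P1:I, P2:I, P3:I | bus: none
[11] P3: store L0 := 8 | P0:I, P1:I, P2:I, P3:M(8) | bus: none
[12] P0: store L0 := 95 | P0:M(95), P1:I, P2:I, P3:I | bus: BusRdX,Flush
[13] P0: load  L0 | P0:M(95), P1:I, P2:I, P3:I | bus: none
[14] P2: store L0 := 4 | P0:I, P1:I, P2:M(4), P3:I | bus: BusRdX,Flush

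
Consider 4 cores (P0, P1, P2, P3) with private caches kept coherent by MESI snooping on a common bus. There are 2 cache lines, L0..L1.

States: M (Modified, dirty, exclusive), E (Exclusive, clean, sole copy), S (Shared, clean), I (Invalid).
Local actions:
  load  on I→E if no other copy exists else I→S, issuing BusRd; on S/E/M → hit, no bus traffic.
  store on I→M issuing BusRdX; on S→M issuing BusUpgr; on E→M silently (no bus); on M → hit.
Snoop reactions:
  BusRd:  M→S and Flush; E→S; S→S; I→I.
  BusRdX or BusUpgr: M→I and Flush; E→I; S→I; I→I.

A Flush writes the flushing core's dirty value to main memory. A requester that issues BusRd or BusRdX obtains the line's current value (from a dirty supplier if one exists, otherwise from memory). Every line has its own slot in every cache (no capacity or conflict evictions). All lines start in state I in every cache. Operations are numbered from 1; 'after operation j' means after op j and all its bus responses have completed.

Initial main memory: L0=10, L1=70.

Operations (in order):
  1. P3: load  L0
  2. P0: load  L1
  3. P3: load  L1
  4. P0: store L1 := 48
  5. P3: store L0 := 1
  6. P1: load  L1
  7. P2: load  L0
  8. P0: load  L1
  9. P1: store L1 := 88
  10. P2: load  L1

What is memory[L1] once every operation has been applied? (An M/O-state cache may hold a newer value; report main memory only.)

memory[L1] = 88

  op1 P3: load  L0 → I/I/I/E on L0; bus BusRd; mem=10
  op2 P0: load  L1 → E/I/I/I on L1; bus BusRd; mem=70
  op3 P3: load  L1 → S/I/I/S on L1; bus BusRd; mem=70
  op4 P0: store L1 := 48 → M/I/I/I on L1; bus BusUpgr; mem=70
  op5 P3: store L0 := 1 → I/I/I/M on L0; bus (none); mem=10
  op6 P1: load  L1 → S/S/I/I on L1; bus BusRd Flush; mem=48
  op7 P2: load  L0 → I/I/S/S on L0; bus BusRd Flush; mem=1
  op8 P0: load  L1 → S/S/I/I on L1; bus (none); mem=48
  op9 P1: store L1 := 88 → I/M/I/I on L1; bus BusUpgr; mem=48
  op10 P2: load  L1 → I/S/S/I on L1; bus BusRd Flush; mem=88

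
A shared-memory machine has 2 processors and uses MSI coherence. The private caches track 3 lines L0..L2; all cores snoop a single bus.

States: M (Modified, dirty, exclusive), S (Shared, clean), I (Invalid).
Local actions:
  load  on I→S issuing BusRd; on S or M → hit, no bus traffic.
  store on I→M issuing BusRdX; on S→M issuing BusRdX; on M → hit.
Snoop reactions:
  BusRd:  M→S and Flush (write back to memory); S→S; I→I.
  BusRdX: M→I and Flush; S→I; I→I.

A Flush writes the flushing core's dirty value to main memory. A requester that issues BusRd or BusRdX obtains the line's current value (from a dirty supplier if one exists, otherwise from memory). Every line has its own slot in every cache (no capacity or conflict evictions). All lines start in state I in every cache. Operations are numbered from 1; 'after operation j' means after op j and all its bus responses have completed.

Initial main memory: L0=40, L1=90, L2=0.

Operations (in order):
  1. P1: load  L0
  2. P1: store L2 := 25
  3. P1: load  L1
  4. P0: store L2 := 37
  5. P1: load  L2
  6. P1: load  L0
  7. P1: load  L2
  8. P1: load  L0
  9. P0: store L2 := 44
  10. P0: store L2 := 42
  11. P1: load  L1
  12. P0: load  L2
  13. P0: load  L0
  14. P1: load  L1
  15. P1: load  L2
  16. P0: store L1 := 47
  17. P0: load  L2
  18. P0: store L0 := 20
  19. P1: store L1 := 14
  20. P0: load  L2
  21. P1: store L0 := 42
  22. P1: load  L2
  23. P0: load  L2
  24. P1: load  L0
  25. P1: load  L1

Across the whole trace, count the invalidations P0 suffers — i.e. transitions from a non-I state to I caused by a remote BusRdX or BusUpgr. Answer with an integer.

invalidations = 2

  op1 P1: load  L0 → I/S on L0; bus BusRd; mem=40
  op2 P1: store L2 := 25 → I/M on L2; bus BusRdX; mem=0
  op3 P1: load  L1 → I/S on L1; bus BusRd; mem=90
  op4 P0: store L2 := 37 → M/I on L2; bus BusRdX Flush; mem=25
  op5 P1: load  L2 → S/S on L2; bus BusRd Flush; mem=37
  op6 P1: load  L0 → I/S on L0; bus (none); mem=40
  op7 P1: load  L2 → S/S on L2; bus (none); mem=37
  op8 P1: load  L0 → I/S on L0; bus (none); mem=40
  op9 P0: store L2 := 44 → M/I on L2; bus BusRdX; mem=37
  op10 P0: store L2 := 42 → M/I on L2; bus (none); mem=37
  op11 P1: load  L1 → I/S on L1; bus (none); mem=90
  op12 P0: load  L2 → M/I on L2; bus (none); mem=37
  op13 P0: load  L0 → S/S on L0; bus BusRd; mem=40
  op14 P1: load  L1 → I/S on L1; bus (none); mem=90
  op15 P1: load  L2 → S/S on L2; bus BusRd Flush; mem=42
  op16 P0: store L1 := 47 → M/I on L1; bus BusRdX; mem=90
  op17 P0: load  L2 → S/S on L2; bus (none); mem=42
  op18 P0: store L0 := 20 → M/I on L0; bus BusRdX; mem=40
  op19 P1: store L1 := 14 → I/M on L1; bus BusRdX Flush; mem=47
  op20 P0: load  L2 → S/S on L2; bus (none); mem=42
  op21 P1: store L0 := 42 → I/M on L0; bus BusRdX Flush; mem=20
  op22 P1: load  L2 → S/S on L2; bus (none); mem=42
  op23 P0: load  L2 → S/S on L2; bus (none); mem=42
  op24 P1: load  L0 → I/M on L0; bus (none); mem=20
  op25 P1: load  L1 → I/M on L1; bus (none); mem=47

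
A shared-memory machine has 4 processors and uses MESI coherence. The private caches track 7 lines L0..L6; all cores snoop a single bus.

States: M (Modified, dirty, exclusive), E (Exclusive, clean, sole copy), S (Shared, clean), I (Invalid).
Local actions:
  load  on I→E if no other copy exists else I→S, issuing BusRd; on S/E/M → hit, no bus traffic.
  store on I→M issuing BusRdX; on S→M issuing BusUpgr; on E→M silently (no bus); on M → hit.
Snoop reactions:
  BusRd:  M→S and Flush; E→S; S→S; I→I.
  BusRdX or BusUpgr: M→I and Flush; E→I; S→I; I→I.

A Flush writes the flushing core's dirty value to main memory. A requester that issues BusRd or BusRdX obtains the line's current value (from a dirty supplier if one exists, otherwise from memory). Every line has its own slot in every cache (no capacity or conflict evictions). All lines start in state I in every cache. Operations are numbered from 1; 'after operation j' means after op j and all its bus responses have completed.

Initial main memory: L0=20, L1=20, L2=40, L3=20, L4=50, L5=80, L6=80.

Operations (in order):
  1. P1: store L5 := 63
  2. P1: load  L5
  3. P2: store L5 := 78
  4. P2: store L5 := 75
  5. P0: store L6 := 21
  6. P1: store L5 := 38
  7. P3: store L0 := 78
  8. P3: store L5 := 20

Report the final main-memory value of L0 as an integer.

step 1: P1: store L5 := 63  ⟶  IMII  (L5)  txn=BusRdX  M[L5]=80
step 2: P1: load  L5  ⟶  IMII  (L5)  txn=∅  M[L5]=80
step 3: P2: store L5 := 78  ⟶  IIMI  (L5)  txn=BusRdX+Flush  M[L5]=63
step 4: P2: store L5 := 75  ⟶  IIMI  (L5)  txn=∅  M[L5]=63
step 5: P0: store L6 := 21  ⟶  MIII  (L6)  txn=BusRdX  M[L6]=80
step 6: P1: store L5 := 38  ⟶  IMII  (L5)  txn=BusRdX+Flush  M[L5]=75
step 7: P3: store L0 := 78  ⟶  IIIM  (L0)  txn=BusRdX  M[L0]=20
step 8: P3: store L5 := 20  ⟶  IIIM  (L5)  txn=BusRdX+Flush  M[L5]=38

memory[L0] = 20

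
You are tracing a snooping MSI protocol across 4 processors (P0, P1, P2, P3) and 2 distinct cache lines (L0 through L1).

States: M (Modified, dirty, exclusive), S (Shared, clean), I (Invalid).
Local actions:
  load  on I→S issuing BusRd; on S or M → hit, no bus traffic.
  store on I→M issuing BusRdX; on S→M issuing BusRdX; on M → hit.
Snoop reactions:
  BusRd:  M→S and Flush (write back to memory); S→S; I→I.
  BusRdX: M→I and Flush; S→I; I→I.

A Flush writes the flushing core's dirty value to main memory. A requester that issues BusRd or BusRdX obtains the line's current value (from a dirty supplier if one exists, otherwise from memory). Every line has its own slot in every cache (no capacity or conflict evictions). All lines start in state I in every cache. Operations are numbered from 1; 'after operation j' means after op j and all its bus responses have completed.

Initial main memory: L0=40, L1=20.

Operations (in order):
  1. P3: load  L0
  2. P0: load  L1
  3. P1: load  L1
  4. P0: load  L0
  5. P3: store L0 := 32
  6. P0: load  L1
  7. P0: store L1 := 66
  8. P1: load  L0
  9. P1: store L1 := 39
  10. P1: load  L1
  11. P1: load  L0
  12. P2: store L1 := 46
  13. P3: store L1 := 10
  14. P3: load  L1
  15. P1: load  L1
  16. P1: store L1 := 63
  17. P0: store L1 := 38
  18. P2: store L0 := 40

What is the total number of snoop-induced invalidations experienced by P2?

invalidations = 1

step 1: P3: load  L0  ⟶  IIIS  (L0)  txn=BusRd  M[L0]=40
step 2: P0: load  L1  ⟶  SIII  (L1)  txn=BusRd  M[L1]=20
step 3: P1: load  L1  ⟶  SSII  (L1)  txn=BusRd  M[L1]=20
step 4: P0: load  L0  ⟶  SIIS  (L0)  txn=BusRd  M[L0]=40
step 5: P3: store L0 := 32  ⟶  IIIM  (L0)  txn=BusRdX  M[L0]=40
step 6: P0: load  L1  ⟶  SSII  (L1)  txn=∅  M[L1]=20
step 7: P0: store L1 := 66  ⟶  MIII  (L1)  txn=BusRdX  M[L1]=20
step 8: P1: load  L0  ⟶  ISIS  (L0)  txn=BusRd+Flush  M[L0]=32
step 9: P1: store L1 := 39  ⟶  IMII  (L1)  txn=BusRdX+Flush  M[L1]=66
step 10: P1: load  L1  ⟶  IMII  (L1)  txn=∅  M[L1]=66
step 11: P1: load  L0  ⟶  ISIS  (L0)  txn=∅  M[L0]=32
step 12: P2: store L1 := 46  ⟶  IIMI  (L1)  txn=BusRdX+Flush  M[L1]=39
step 13: P3: store L1 := 10  ⟶  IIIM  (L1)  txn=BusRdX+Flush  M[L1]=46
step 14: P3: load  L1  ⟶  IIIM  (L1)  txn=∅  M[L1]=46
step 15: P1: load  L1  ⟶  ISIS  (L1)  txn=BusRd+Flush  M[L1]=10
step 16: P1: store L1 := 63  ⟶  IMII  (L1)  txn=BusRdX  M[L1]=10
step 17: P0: store L1 := 38  ⟶  MIII  (L1)  txn=BusRdX+Flush  M[L1]=63
step 18: P2: store L0 := 40  ⟶  IIMI  (L0)  txn=BusRdX  M[L0]=32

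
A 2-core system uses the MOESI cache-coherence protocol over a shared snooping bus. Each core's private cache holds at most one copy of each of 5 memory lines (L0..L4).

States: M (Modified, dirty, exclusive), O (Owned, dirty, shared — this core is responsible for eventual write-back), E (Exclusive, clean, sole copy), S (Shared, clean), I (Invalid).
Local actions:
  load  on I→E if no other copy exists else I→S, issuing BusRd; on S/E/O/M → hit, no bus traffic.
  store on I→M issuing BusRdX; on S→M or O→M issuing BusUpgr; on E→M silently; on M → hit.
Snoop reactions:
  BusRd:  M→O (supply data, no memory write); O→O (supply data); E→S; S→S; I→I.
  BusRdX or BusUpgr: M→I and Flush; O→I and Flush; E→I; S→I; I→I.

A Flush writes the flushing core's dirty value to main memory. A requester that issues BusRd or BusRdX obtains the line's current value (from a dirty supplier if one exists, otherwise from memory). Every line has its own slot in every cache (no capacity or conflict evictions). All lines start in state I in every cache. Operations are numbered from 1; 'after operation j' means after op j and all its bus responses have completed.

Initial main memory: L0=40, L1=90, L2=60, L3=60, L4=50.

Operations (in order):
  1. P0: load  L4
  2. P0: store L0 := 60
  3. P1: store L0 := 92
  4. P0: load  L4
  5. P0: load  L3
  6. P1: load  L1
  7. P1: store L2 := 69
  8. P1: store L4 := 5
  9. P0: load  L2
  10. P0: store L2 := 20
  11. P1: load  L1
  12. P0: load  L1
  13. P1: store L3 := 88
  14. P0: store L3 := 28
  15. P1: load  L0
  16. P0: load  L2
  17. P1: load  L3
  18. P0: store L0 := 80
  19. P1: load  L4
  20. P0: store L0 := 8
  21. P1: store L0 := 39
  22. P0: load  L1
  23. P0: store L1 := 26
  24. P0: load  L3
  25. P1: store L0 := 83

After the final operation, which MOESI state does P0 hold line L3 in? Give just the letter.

[1] P0: load  L4 | P0:E(50), P1:I | bus: BusRd
[2] P0: store L0 := 60 | P0:M(60), P1:I | bus: BusRdX
[3] P1: store L0 := 92 | P0:I, P1:M(92) | bus: BusRdX,Flush
[4] P0: load  L4 | P0:E(50), P1:I | bus: none
[5] P0: load  L3 | P0:E(60), P1:I | bus: BusRd
[6] P1: load  L1 | P0:I, P1:E(90) | bus: BusRd
[7] P1: store L2 := 69 | P0:I, P1:M(69) | bus: BusRdX
[8] P1: store L4 := 5 | P0:I, P1:M(5) | bus: BusRdX
[9] P0: load  L2 | P0:S(69), P1:O(69) | bus: BusRd
[10] P0: store L2 := 20 | P0:M(20), P1:I | bus: BusUpgr,Flush
[11] P1: load  L1 | P0:I, P1:E(90) | bus: none
[12] P0: load  L1 | P0:S(90), P1:S(90) | bus: BusRd
[13] P1: store L3 := 88 | P0:I, P1:M(88) | bus: BusRdX
[14] P0: store L3 := 28 | P0:M(28), P1:I | bus: BusRdX,Flush
[15] P1: load  L0 | P0:I, P1:M(92) | bus: none
[16] P0: load  L2 | P0:M(20), P1:I | bus: none
[17] P1: load  L3 | P0:O(28), P1:S(28) | bus: BusRd
[18] P0: store L0 := 80 | P0:M(80), P1:I | bus: BusRdX,Flush
[19] P1: load  L4 | P0:I, P1:M(5) | bus: none
[20] P0: store L0 := 8 | P0:M(8), P1:I | bus: none
[21] P1: store L0 := 39 | P0:I, P1:M(39) | bus: BusRdX,Flush
[22] P0: load  L1 | P0:S(90), P1:S(90) | bus: none
[23] P0: store L1 := 26 | P0:M(26), P1:I | bus: BusUpgr
[24] P0: load  L3 | P0:O(28), P1:S(28) | bus: none
[25] P1: store L0 := 83 | P0:I, P1:M(83) | bus: none

state = O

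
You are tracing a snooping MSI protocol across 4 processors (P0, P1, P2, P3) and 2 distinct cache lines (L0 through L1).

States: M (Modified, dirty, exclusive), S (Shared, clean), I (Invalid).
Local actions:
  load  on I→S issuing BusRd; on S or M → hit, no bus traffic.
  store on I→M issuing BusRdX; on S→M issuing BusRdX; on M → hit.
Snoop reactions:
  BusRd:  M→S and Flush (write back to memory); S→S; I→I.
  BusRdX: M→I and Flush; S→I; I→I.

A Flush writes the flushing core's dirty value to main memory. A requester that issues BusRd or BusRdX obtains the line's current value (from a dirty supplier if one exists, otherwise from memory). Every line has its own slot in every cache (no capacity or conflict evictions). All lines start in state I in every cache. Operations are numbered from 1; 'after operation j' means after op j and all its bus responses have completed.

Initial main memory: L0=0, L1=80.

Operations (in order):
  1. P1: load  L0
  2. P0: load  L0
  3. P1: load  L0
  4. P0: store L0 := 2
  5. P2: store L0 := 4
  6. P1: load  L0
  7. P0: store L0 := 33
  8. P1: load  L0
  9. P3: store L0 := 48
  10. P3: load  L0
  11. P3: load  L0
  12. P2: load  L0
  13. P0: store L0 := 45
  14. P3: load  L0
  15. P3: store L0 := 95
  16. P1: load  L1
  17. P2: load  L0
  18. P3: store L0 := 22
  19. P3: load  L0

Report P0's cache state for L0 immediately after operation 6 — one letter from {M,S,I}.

state = I

step 1: P1: load  L0  ⟶  ISII  (L0)  txn=BusRd  M[L0]=0
step 2: P0: load  L0  ⟶  SSII  (L0)  txn=BusRd  M[L0]=0
step 3: P1: load  L0  ⟶  SSII  (L0)  txn=∅  M[L0]=0
step 4: P0: store L0 := 2  ⟶  MIII  (L0)  txn=BusRdX  M[L0]=0
step 5: P2: store L0 := 4  ⟶  IIMI  (L0)  txn=BusRdX+Flush  M[L0]=2
step 6: P1: load  L0  ⟶  ISSI  (L0)  txn=BusRd+Flush  M[L0]=4
step 7: P0: store L0 := 33  ⟶  MIII  (L0)  txn=BusRdX  M[L0]=4
step 8: P1: load  L0  ⟶  SSII  (L0)  txn=BusRd+Flush  M[L0]=33
step 9: P3: store L0 := 48  ⟶  IIIM  (L0)  txn=BusRdX  M[L0]=33
step 10: P3: load  L0  ⟶  IIIM  (L0)  txn=∅  M[L0]=33
step 11: P3: load  L0  ⟶  IIIM  (L0)  txn=∅  M[L0]=33
step 12: P2: load  L0  ⟶  IISS  (L0)  txn=BusRd+Flush  M[L0]=48
step 13: P0: store L0 := 45  ⟶  MIII  (L0)  txn=BusRdX  M[L0]=48
step 14: P3: load  L0  ⟶  SIIS  (L0)  txn=BusRd+Flush  M[L0]=45
step 15: P3: store L0 := 95  ⟶  IIIM  (L0)  txn=BusRdX  M[L0]=45
step 16: P1: load  L1  ⟶  ISII  (L1)  txn=BusRd  M[L1]=80
step 17: P2: load  L0  ⟶  IISS  (L0)  txn=BusRd+Flush  M[L0]=95
step 18: P3: store L0 := 22  ⟶  IIIM  (L0)  txn=BusRdX  M[L0]=95
step 19: P3: load  L0  ⟶  IIIM  (L0)  txn=∅  M[L0]=95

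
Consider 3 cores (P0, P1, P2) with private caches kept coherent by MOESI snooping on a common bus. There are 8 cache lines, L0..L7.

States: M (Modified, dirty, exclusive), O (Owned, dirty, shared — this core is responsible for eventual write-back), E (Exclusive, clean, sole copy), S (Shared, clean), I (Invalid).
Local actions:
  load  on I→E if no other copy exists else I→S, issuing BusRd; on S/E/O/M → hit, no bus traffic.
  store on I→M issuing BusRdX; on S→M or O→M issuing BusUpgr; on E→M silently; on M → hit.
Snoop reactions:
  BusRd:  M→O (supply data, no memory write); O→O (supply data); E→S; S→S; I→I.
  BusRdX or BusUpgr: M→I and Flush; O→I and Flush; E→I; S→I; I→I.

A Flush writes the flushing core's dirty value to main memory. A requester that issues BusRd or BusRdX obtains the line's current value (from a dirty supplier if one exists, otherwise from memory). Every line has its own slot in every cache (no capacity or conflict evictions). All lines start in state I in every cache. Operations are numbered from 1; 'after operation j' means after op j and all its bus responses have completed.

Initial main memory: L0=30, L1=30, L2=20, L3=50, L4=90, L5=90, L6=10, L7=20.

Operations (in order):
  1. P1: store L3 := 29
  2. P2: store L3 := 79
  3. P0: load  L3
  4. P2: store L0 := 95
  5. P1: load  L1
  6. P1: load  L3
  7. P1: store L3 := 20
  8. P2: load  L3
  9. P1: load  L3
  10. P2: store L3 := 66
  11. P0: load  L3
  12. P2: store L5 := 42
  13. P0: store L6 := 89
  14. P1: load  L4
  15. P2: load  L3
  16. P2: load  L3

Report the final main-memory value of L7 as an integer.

[1] P1: store L3 := 29 | P0:I, P1:M(29), P2:I | bus: BusRdX
[2] P2: store L3 := 79 | P0:I, P1:I, P2:M(79) | bus: BusRdX,Flush
[3] P0: load  L3 | P0:S(79), P1:I, P2:O(79) | bus: BusRd
[4] P2: store L0 := 95 | P0:I, P1:I, P2:M(95) | bus: BusRdX
[5] P1: load  L1 | P0:I, P1:E(30), P2:I | bus: BusRd
[6] P1: load  L3 | P0:S(79), P1:S(79), P2:O(79) | bus: BusRd
[7] P1: store L3 := 20 | P0:I, P1:M(20), P2:I | bus: BusUpgr,Flush
[8] P2: load  L3 | P0:I, P1:O(20), P2:S(20) | bus: BusRd
[9] P1: load  L3 | P0:I, P1:O(20), P2:S(20) | bus: none
[10] P2: store L3 := 66 | P0:I, P1:I, P2:M(66) | bus: BusUpgr,Flush
[11] P0: load  L3 | P0:S(66), P1:I, P2:O(66) | bus: BusRd
[12] P2: store L5 := 42 | P0:I, P1:I, P2:M(42) | bus: BusRdX
[13] P0: store L6 := 89 | P0:M(89), P1:I, P2:I | bus: BusRdX
[14] P1: load  L4 | P0:I, P1:E(90), P2:I | bus: BusRd
[15] P2: load  L3 | P0:S(66), P1:I, P2:O(66) | bus: none
[16] P2: load  L3 | P0:S(66), P1:I, P2:O(66) | bus: none

memory[L7] = 20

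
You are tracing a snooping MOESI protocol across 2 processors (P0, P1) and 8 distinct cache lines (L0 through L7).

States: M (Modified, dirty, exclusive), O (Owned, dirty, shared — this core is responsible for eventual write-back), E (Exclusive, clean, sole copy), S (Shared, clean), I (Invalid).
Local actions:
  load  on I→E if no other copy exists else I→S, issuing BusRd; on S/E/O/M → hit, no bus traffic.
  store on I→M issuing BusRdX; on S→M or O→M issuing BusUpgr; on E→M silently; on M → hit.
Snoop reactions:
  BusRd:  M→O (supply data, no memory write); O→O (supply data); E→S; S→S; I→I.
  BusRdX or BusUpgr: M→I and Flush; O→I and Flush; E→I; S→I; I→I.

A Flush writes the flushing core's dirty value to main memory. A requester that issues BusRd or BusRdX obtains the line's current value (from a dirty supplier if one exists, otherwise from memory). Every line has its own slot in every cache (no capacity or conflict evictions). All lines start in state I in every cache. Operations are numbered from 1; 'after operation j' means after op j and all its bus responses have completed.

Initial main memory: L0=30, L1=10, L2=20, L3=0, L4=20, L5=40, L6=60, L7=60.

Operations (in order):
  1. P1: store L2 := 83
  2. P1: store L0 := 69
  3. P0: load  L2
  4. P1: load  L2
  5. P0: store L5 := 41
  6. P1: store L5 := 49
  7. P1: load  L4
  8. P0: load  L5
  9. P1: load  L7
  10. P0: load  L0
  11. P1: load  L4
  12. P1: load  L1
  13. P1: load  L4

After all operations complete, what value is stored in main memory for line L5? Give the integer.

memory[L5] = 41

step 1: P1: store L2 := 83  ⟶  IM  (L2)  txn=BusRdX  M[L2]=20
step 2: P1: store L0 := 69  ⟶  IM  (L0)  txn=BusRdX  M[L0]=30
step 3: P0: load  L2  ⟶  SO  (L2)  txn=BusRd  M[L2]=20
step 4: P1: load  L2  ⟶  SO  (L2)  txn=∅  M[L2]=20
step 5: P0: store L5 := 41  ⟶  MI  (L5)  txn=BusRdX  M[L5]=40
step 6: P1: store L5 := 49  ⟶  IM  (L5)  txn=BusRdX+Flush  M[L5]=41
step 7: P1: load  L4  ⟶  IE  (L4)  txn=BusRd  M[L4]=20
step 8: P0: load  L5  ⟶  SO  (L5)  txn=BusRd  M[L5]=41
step 9: P1: load  L7  ⟶  IE  (L7)  txn=BusRd  M[L7]=60
step 10: P0: load  L0  ⟶  SO  (L0)  txn=BusRd  M[L0]=30
step 11: P1: load  L4  ⟶  IE  (L4)  txn=∅  M[L4]=20
step 12: P1: load  L1  ⟶  IE  (L1)  txn=BusRd  M[L1]=10
step 13: P1: load  L4  ⟶  IE  (L4)  txn=∅  M[L4]=20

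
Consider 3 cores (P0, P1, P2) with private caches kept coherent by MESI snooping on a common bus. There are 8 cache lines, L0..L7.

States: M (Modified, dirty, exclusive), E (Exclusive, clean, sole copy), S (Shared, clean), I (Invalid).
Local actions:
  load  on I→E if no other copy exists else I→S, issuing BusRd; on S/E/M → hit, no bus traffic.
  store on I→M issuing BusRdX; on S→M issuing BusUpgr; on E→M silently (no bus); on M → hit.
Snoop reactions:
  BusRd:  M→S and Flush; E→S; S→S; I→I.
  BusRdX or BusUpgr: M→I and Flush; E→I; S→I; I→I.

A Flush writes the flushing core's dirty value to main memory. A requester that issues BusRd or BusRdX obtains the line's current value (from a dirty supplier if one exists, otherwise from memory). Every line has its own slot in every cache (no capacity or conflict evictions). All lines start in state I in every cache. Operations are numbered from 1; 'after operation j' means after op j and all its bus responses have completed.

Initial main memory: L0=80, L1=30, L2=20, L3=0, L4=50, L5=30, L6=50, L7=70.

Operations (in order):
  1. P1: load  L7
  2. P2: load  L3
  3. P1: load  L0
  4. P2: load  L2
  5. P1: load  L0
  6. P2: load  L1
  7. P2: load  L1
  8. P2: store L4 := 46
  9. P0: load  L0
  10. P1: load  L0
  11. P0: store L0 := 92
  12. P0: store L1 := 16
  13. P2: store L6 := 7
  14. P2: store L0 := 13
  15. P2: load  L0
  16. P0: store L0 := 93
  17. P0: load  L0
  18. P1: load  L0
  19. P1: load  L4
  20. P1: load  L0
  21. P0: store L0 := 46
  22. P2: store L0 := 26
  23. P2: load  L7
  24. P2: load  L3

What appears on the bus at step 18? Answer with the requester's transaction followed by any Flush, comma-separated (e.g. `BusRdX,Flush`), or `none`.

bus = BusRd,Flush

1. P1: load  L7  bus=[BusRd]  L7: P0=I P1=E P2=I  mem[L7]=70
2. P2: load  L3  bus=[BusRd]  L3: P0=I P1=I P2=E  mem[L3]=0
3. P1: load  L0  bus=[BusRd]  L0: P0=I P1=E P2=I  mem[L0]=80
4. P2: load  L2  bus=[BusRd]  L2: P0=I P1=I P2=E  mem[L2]=20
5. P1: load  L0  bus=[-]  L0: P0=I P1=E P2=I  mem[L0]=80
6. P2: load  L1  bus=[BusRd]  L1: P0=I P1=I P2=E  mem[L1]=30
7. P2: load  L1  bus=[-]  L1: P0=I P1=I P2=E  mem[L1]=30
8. P2: store L4 := 46  bus=[BusRdX]  L4: P0=I P1=I P2=M  mem[L4]=50
9. P0: load  L0  bus=[BusRd]  L0: P0=S P1=S P2=I  mem[L0]=80
10. P1: load  L0  bus=[-]  L0: P0=S P1=S P2=I  mem[L0]=80
11. P0: store L0 := 92  bus=[BusUpgr]  L0: P0=M P1=I P2=I  mem[L0]=80
12. P0: store L1 := 16  bus=[BusRdX]  L1: P0=M P1=I P2=I  mem[L1]=30
13. P2: store L6 := 7  bus=[BusRdX]  L6: P0=I P1=I P2=M  mem[L6]=50
14. P2: store L0 := 13  bus=[BusRdX,Flush]  L0: P0=I P1=I P2=M  mem[L0]=92
15. P2: load  L0  bus=[-]  L0: P0=I P1=I P2=M  mem[L0]=92
16. P0: store L0 := 93  bus=[BusRdX,Flush]  L0: P0=M P1=I P2=I  mem[L0]=13
17. P0: load  L0  bus=[-]  L0: P0=M P1=I P2=I  mem[L0]=13
18. P1: load  L0  bus=[BusRd,Flush]  L0: P0=S P1=S P2=I  mem[L0]=93
19. P1: load  L4  bus=[BusRd,Flush]  L4: P0=I P1=S P2=S  mem[L4]=46
20. P1: load  L0  bus=[-]  L0: P0=S P1=S P2=I  mem[L0]=93
21. P0: store L0 := 46  bus=[BusUpgr]  L0: P0=M P1=I P2=I  mem[L0]=93
22. P2: store L0 := 26  bus=[BusRdX,Flush]  L0: P0=I P1=I P2=M  mem[L0]=46
23. P2: load  L7  bus=[BusRd]  L7: P0=I P1=S P2=S  mem[L7]=70
24. P2: load  L3  bus=[-]  L3: P0=I P1=I P2=E  mem[L3]=0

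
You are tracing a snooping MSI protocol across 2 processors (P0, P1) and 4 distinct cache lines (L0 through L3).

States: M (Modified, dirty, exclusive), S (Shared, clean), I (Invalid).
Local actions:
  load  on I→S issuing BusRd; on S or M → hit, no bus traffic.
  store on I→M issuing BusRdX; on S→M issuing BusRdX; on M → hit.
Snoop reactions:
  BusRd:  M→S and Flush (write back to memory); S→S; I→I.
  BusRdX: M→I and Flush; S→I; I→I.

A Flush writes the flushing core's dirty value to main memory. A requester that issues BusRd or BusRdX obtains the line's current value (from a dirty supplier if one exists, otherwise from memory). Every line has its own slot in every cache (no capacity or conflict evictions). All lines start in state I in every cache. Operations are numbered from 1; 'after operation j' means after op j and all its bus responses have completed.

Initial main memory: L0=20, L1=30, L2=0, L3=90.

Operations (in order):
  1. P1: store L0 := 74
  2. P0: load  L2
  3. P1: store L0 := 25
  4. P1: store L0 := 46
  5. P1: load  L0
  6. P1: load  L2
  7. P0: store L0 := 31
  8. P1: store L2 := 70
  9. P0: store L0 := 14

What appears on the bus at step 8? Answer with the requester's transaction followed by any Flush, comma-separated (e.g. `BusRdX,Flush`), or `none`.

bus = BusRdX

[1] P1: store L0 := 74 | P0:I, P1:M(74) | bus: BusRdX
[2] P0: load  L2 | P0:S(0), P1:I | bus: BusRd
[3] P1: store L0 := 25 | P0:I, P1:M(25) | bus: none
[4] P1: store L0 := 46 | P0:I, P1:M(46) | bus: none
[5] P1: load  L0 | P0:I, P1:M(46) | bus: none
[6] P1: load  L2 | P0:S(0), P1:S(0) | bus: BusRd
[7] P0: store L0 := 31 | P0:M(31), P1:I | bus: BusRdX,Flush
[8] P1: store L2 := 70 | P0:I, P1:M(70) | bus: BusRdX
[9] P0: store L0 := 14 | P0:M(14), P1:I | bus: none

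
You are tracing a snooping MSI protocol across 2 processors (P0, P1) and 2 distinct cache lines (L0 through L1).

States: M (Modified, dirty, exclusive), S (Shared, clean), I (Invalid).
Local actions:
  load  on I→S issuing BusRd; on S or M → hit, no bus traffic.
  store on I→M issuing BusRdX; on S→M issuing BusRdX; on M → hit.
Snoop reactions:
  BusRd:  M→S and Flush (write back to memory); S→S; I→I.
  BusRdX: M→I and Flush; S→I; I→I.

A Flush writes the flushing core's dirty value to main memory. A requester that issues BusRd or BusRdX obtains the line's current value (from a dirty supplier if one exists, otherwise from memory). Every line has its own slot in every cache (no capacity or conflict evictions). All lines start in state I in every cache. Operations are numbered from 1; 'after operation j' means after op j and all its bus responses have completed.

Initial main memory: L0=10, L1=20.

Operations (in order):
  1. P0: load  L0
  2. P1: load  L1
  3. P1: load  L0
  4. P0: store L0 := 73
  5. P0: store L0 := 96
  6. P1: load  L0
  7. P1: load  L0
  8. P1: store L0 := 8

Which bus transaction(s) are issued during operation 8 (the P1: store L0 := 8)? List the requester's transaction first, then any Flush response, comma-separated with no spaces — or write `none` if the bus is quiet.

step 1: P0: load  L0  ⟶  SI  (L0)  txn=BusRd  M[L0]=10
step 2: P1: load  L1  ⟶  IS  (L1)  txn=BusRd  M[L1]=20
step 3: P1: load  L0  ⟶  SS  (L0)  txn=BusRd  M[L0]=10
step 4: P0: store L0 := 73  ⟶  MI  (L0)  txn=BusRdX  M[L0]=10
step 5: P0: store L0 := 96  ⟶  MI  (L0)  txn=∅  M[L0]=10
step 6: P1: load  L0  ⟶  SS  (L0)  txn=BusRd+Flush  M[L0]=96
step 7: P1: load  L0  ⟶  SS  (L0)  txn=∅  M[L0]=96
step 8: P1: store L0 := 8  ⟶  IM  (L0)  txn=BusRdX  M[L0]=96

bus = BusRdX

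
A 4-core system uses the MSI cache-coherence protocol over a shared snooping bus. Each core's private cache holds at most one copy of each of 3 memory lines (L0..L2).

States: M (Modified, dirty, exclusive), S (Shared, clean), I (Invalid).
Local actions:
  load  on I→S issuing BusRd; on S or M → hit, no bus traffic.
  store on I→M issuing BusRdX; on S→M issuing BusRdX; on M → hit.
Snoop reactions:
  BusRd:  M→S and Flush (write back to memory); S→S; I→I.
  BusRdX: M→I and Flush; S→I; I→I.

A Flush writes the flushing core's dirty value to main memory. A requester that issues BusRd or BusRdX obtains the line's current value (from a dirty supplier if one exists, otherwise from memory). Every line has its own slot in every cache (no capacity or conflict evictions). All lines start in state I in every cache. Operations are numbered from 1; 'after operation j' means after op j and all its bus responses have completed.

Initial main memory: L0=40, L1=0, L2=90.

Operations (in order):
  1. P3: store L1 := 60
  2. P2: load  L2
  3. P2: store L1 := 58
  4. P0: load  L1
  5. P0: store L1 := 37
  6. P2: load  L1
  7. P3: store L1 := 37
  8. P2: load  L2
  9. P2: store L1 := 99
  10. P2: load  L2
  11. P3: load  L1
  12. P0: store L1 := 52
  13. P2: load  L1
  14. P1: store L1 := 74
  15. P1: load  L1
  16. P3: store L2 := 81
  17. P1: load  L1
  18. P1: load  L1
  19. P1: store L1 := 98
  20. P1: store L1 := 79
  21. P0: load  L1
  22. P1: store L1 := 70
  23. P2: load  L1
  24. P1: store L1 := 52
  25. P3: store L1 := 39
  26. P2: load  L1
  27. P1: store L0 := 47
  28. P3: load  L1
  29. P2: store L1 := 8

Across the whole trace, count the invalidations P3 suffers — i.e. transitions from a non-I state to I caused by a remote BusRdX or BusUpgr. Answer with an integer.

invalidations = 4

1. P3: store L1 := 60  bus=[BusRdX]  L1: P0=I P1=I P2=I P3=M  mem[L1]=0
2. P2: load  L2  bus=[BusRd]  L2: P0=I P1=I P2=S P3=I  mem[L2]=90
3. P2: store L1 := 58  bus=[BusRdX,Flush]  L1: P0=I P1=I P2=M P3=I  mem[L1]=60
4. P0: load  L1  bus=[BusRd,Flush]  L1: P0=S P1=I P2=S P3=I  mem[L1]=58
5. P0: store L1 := 37  bus=[BusRdX]  L1: P0=M P1=I P2=I P3=I  mem[L1]=58
6. P2: load  L1  bus=[BusRd,Flush]  L1: P0=S P1=I P2=S P3=I  mem[L1]=37
7. P3: store L1 := 37  bus=[BusRdX]  L1: P0=I P1=I P2=I P3=M  mem[L1]=37
8. P2: load  L2  bus=[-]  L2: P0=I P1=I P2=S P3=I  mem[L2]=90
9. P2: store L1 := 99  bus=[BusRdX,Flush]  L1: P0=I P1=I P2=M P3=I  mem[L1]=37
10. P2: load  L2  bus=[-]  L2: P0=I P1=I P2=S P3=I  mem[L2]=90
11. P3: load  L1  bus=[BusRd,Flush]  L1: P0=I P1=I P2=S P3=S  mem[L1]=99
12. P0: store L1 := 52  bus=[BusRdX]  L1: P0=M P1=I P2=I P3=I  mem[L1]=99
13. P2: load  L1  bus=[BusRd,Flush]  L1: P0=S P1=I P2=S P3=I  mem[L1]=52
14. P1: store L1 := 74  bus=[BusRdX]  L1: P0=I P1=M P2=I P3=I  mem[L1]=52
15. P1: load  L1  bus=[-]  L1: P0=I P1=M P2=I P3=I  mem[L1]=52
16. P3: store L2 := 81  bus=[BusRdX]  L2: P0=I P1=I P2=I P3=M  mem[L2]=90
17. P1: load  L1  bus=[-]  L1: P0=I P1=M P2=I P3=I  mem[L1]=52
18. P1: load  L1  bus=[-]  L1: P0=I P1=M P2=I P3=I  mem[L1]=52
19. P1: store L1 := 98  bus=[-]  L1: P0=I P1=M P2=I P3=I  mem[L1]=52
20. P1: store L1 := 79  bus=[-]  L1: P0=I P1=M P2=I P3=I  mem[L1]=52
21. P0: load  L1  bus=[BusRd,Flush]  L1: P0=S P1=S P2=I P3=I  mem[L1]=79
22. P1: store L1 := 70  bus=[BusRdX]  L1: P0=I P1=M P2=I P3=I  mem[L1]=79
23. P2: load  L1  bus=[BusRd,Flush]  L1: P0=I P1=S P2=S P3=I  mem[L1]=70
24. P1: store L1 := 52  bus=[BusRdX]  L1: P0=I P1=M P2=I P3=I  mem[L1]=70
25. P3: store L1 := 39  bus=[BusRdX,Flush]  L1: P0=I P1=I P2=I P3=M  mem[L1]=52
26. P2: load  L1  bus=[BusRd,Flush]  L1: P0=I P1=I P2=S P3=S  mem[L1]=39
27. P1: store L0 := 47  bus=[BusRdX]  L0: P0=I P1=M P2=I P3=I  mem[L0]=40
28. P3: load  L1  bus=[-]  L1: P0=I P1=I P2=S P3=S  mem[L1]=39
29. P2: store L1 := 8  bus=[BusRdX]  L1: P0=I P1=I P2=M P3=I  mem[L1]=39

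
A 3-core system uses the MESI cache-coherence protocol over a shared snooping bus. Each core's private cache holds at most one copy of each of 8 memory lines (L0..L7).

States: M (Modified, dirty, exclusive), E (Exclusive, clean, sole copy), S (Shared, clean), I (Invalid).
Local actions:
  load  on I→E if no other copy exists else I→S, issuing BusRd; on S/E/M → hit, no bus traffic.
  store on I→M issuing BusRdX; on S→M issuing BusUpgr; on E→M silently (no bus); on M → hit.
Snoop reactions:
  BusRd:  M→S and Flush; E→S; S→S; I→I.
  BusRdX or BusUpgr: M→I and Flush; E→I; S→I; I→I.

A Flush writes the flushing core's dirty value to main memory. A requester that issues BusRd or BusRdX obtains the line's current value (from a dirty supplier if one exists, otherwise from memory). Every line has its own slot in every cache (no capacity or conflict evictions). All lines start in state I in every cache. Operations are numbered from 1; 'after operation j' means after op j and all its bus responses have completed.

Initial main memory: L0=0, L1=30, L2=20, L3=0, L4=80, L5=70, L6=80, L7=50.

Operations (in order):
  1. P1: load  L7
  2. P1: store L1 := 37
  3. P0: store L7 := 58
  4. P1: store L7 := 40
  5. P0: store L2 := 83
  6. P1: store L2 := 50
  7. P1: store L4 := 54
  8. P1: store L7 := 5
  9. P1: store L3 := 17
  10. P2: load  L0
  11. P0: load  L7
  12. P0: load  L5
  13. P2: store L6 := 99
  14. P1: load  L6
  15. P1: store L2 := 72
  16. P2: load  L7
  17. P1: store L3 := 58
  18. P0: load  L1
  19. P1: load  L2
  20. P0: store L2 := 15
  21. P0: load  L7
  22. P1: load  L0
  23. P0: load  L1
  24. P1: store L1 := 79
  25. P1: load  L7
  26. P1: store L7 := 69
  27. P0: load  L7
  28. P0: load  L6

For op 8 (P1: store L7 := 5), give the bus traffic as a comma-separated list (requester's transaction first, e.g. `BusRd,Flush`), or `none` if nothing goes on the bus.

  op1 P1: load  L7 → I/E/I on L7; bus BusRd; mem=50
  op2 P1: store L1 := 37 → I/M/I on L1; bus BusRdX; mem=30
  op3 P0: store L7 := 58 → M/I/I on L7; bus BusRdX; mem=50
  op4 P1: store L7 := 40 → I/M/I on L7; bus BusRdX Flush; mem=58
  op5 P0: store L2 := 83 → M/I/I on L2; bus BusRdX; mem=20
  op6 P1: store L2 := 50 → I/M/I on L2; bus BusRdX Flush; mem=83
  op7 P1: store L4 := 54 → I/M/I on L4; bus BusRdX; mem=80
  op8 P1: store L7 := 5 → I/M/I on L7; bus (none); mem=58
  op9 P1: store L3 := 17 → I/M/I on L3; bus BusRdX; mem=0
  op10 P2: load  L0 → I/I/E on L0; bus BusRd; mem=0
  op11 P0: load  L7 → S/S/I on L7; bus BusRd Flush; mem=5
  op12 P0: load  L5 → E/I/I on L5; bus BusRd; mem=70
  op13 P2: store L6 := 99 → I/I/M on L6; bus BusRdX; mem=80
  op14 P1: load  L6 → I/S/S on L6; bus BusRd Flush; mem=99
  op15 P1: store L2 := 72 → I/M/I on L2; bus (none); mem=83
  op16 P2: load  L7 → S/S/S on L7; bus BusRd; mem=5
  op17 P1: store L3 := 58 → I/M/I on L3; bus (none); mem=0
  op18 P0: load  L1 → S/S/I on L1; bus BusRd Flush; mem=37
  op19 P1: load  L2 → I/M/I on L2; bus (none); mem=83
  op20 P0: store L2 := 15 → M/I/I on L2; bus BusRdX Flush; mem=72
  op21 P0: load  L7 → S/S/S on L7; bus (none); mem=5
  op22 P1: load  L0 → I/S/S on L0; bus BusRd; mem=0
  op23 P0: load  L1 → S/S/I on L1; bus (none); mem=37
  op24 P1: store L1 := 79 → I/M/I on L1; bus BusUpgr; mem=37
  op25 P1: load  L7 → S/S/S on L7; bus (none); mem=5
  op26 P1: store L7 := 69 → I/M/I on L7; bus BusUpgr; mem=5
  op27 P0: load  L7 → S/S/I on L7; bus BusRd Flush; mem=69
  op28 P0: load  L6 → S/S/S on L6; bus BusRd; mem=99

bus = none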